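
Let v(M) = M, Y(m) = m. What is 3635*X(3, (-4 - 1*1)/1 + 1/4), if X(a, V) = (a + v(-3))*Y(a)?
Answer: 0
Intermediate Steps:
X(a, V) = a*(-3 + a) (X(a, V) = (a - 3)*a = (-3 + a)*a = a*(-3 + a))
3635*X(3, (-4 - 1*1)/1 + 1/4) = 3635*(3*(-3 + 3)) = 3635*(3*0) = 3635*0 = 0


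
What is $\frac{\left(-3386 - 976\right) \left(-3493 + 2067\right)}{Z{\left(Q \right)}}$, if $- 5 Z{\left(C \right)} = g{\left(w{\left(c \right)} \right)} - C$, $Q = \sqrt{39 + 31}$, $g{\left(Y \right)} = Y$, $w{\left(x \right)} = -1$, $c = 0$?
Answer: $-450740 + 450740 \sqrt{70} \approx 3.3204 \cdot 10^{6}$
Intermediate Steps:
$Q = \sqrt{70} \approx 8.3666$
$Z{\left(C \right)} = \frac{1}{5} + \frac{C}{5}$ ($Z{\left(C \right)} = - \frac{-1 - C}{5} = \frac{1}{5} + \frac{C}{5}$)
$\frac{\left(-3386 - 976\right) \left(-3493 + 2067\right)}{Z{\left(Q \right)}} = \frac{\left(-3386 - 976\right) \left(-3493 + 2067\right)}{\frac{1}{5} + \frac{\sqrt{70}}{5}} = \frac{\left(-4362\right) \left(-1426\right)}{\frac{1}{5} + \frac{\sqrt{70}}{5}} = \frac{6220212}{\frac{1}{5} + \frac{\sqrt{70}}{5}}$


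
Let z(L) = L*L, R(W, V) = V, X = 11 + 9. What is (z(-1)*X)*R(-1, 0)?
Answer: 0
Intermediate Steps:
X = 20
z(L) = L**2
(z(-1)*X)*R(-1, 0) = ((-1)**2*20)*0 = (1*20)*0 = 20*0 = 0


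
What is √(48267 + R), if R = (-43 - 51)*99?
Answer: 9*√481 ≈ 197.39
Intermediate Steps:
R = -9306 (R = -94*99 = -9306)
√(48267 + R) = √(48267 - 9306) = √38961 = 9*√481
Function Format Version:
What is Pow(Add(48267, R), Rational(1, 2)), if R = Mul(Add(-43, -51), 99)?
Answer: Mul(9, Pow(481, Rational(1, 2))) ≈ 197.39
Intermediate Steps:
R = -9306 (R = Mul(-94, 99) = -9306)
Pow(Add(48267, R), Rational(1, 2)) = Pow(Add(48267, -9306), Rational(1, 2)) = Pow(38961, Rational(1, 2)) = Mul(9, Pow(481, Rational(1, 2)))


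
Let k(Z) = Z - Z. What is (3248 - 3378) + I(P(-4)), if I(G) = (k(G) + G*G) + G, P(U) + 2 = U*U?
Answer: 80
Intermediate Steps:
P(U) = -2 + U**2 (P(U) = -2 + U*U = -2 + U**2)
k(Z) = 0
I(G) = G + G**2 (I(G) = (0 + G*G) + G = (0 + G**2) + G = G**2 + G = G + G**2)
(3248 - 3378) + I(P(-4)) = (3248 - 3378) + (-2 + (-4)**2)*(1 + (-2 + (-4)**2)) = -130 + (-2 + 16)*(1 + (-2 + 16)) = -130 + 14*(1 + 14) = -130 + 14*15 = -130 + 210 = 80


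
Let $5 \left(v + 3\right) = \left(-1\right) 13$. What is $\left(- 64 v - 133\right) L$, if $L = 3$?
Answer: $\frac{3381}{5} \approx 676.2$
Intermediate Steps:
$v = - \frac{28}{5}$ ($v = -3 + \frac{\left(-1\right) 13}{5} = -3 + \frac{1}{5} \left(-13\right) = -3 - \frac{13}{5} = - \frac{28}{5} \approx -5.6$)
$\left(- 64 v - 133\right) L = \left(\left(-64\right) \left(- \frac{28}{5}\right) - 133\right) 3 = \left(\frac{1792}{5} - 133\right) 3 = \frac{1127}{5} \cdot 3 = \frac{3381}{5}$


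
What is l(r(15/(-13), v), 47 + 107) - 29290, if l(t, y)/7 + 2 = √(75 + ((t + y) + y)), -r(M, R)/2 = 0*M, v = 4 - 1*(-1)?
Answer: -29304 + 7*√383 ≈ -29167.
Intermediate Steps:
v = 5 (v = 4 + 1 = 5)
r(M, R) = 0 (r(M, R) = -0*M = -2*0 = 0)
l(t, y) = -14 + 7*√(75 + t + 2*y) (l(t, y) = -14 + 7*√(75 + ((t + y) + y)) = -14 + 7*√(75 + (t + 2*y)) = -14 + 7*√(75 + t + 2*y))
l(r(15/(-13), v), 47 + 107) - 29290 = (-14 + 7*√(75 + 0 + 2*(47 + 107))) - 29290 = (-14 + 7*√(75 + 0 + 2*154)) - 29290 = (-14 + 7*√(75 + 0 + 308)) - 29290 = (-14 + 7*√383) - 29290 = -29304 + 7*√383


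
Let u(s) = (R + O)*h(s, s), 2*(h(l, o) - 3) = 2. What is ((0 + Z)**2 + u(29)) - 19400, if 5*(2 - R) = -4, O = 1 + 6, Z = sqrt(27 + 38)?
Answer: -96479/5 ≈ -19296.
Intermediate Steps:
h(l, o) = 4 (h(l, o) = 3 + (1/2)*2 = 3 + 1 = 4)
Z = sqrt(65) ≈ 8.0623
O = 7
R = 14/5 (R = 2 - 1/5*(-4) = 2 + 4/5 = 14/5 ≈ 2.8000)
u(s) = 196/5 (u(s) = (14/5 + 7)*4 = (49/5)*4 = 196/5)
((0 + Z)**2 + u(29)) - 19400 = ((0 + sqrt(65))**2 + 196/5) - 19400 = ((sqrt(65))**2 + 196/5) - 19400 = (65 + 196/5) - 19400 = 521/5 - 19400 = -96479/5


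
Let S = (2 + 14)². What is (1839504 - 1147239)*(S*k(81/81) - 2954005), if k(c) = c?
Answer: -2044777051485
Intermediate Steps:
S = 256 (S = 16² = 256)
(1839504 - 1147239)*(S*k(81/81) - 2954005) = (1839504 - 1147239)*(256*(81/81) - 2954005) = 692265*(256*(81*(1/81)) - 2954005) = 692265*(256*1 - 2954005) = 692265*(256 - 2954005) = 692265*(-2953749) = -2044777051485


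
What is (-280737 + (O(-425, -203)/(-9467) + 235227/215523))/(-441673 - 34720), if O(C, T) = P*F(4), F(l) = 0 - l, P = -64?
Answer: 190933772769832/324003810239571 ≈ 0.58929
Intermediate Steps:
F(l) = -l
O(C, T) = 256 (O(C, T) = -(-64)*4 = -64*(-4) = 256)
(-280737 + (O(-425, -203)/(-9467) + 235227/215523))/(-441673 - 34720) = (-280737 + (256/(-9467) + 235227/215523))/(-441673 - 34720) = (-280737 + (256*(-1/9467) + 235227*(1/215523)))/(-476393) = (-280737 + (-256/9467 + 78409/71841))*(-1/476393) = (-280737 + 723906707/680118747)*(-1/476393) = -190933772769832/680118747*(-1/476393) = 190933772769832/324003810239571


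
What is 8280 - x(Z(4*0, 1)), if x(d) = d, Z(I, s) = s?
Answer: 8279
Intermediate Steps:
8280 - x(Z(4*0, 1)) = 8280 - 1*1 = 8280 - 1 = 8279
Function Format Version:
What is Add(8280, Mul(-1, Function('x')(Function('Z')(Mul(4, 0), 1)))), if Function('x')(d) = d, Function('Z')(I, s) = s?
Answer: 8279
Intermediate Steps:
Add(8280, Mul(-1, Function('x')(Function('Z')(Mul(4, 0), 1)))) = Add(8280, Mul(-1, 1)) = Add(8280, -1) = 8279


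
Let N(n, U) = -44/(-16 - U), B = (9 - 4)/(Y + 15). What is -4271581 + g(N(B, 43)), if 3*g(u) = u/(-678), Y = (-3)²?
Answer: -256307674765/60003 ≈ -4.2716e+6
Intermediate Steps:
Y = 9
B = 5/24 (B = (9 - 4)/(9 + 15) = 5/24 ≈ 0.20833)
g(u) = -u/2034 (g(u) = (u/(-678))/3 = (u*(-1/678))/3 = (-u/678)/3 = -u/2034)
-4271581 + g(N(B, 43)) = -4271581 - 22/(1017*(16 + 43)) = -4271581 - 22/(1017*59) = -4271581 - 1/2034*44/59 = -4271581 - 22/60003 = -256307674765/60003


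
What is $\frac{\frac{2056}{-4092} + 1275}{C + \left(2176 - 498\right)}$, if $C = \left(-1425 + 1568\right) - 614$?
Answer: $\frac{1303811}{1234761} \approx 1.0559$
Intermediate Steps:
$C = -471$ ($C = 143 - 614 = -471$)
$\frac{\frac{2056}{-4092} + 1275}{C + \left(2176 - 498\right)} = \frac{\frac{2056}{-4092} + 1275}{-471 + \left(2176 - 498\right)} = \frac{2056 \left(- \frac{1}{4092}\right) + 1275}{-471 + 1678} = \frac{- \frac{514}{1023} + 1275}{1207} = \frac{1303811}{1023} \cdot \frac{1}{1207} = \frac{1303811}{1234761}$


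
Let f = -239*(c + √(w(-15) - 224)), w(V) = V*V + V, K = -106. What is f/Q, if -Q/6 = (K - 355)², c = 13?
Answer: 3107/1275126 + 239*I*√14/1275126 ≈ 0.0024366 + 0.00070131*I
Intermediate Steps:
w(V) = V + V² (w(V) = V² + V = V + V²)
f = -3107 - 239*I*√14 (f = -239*(13 + √(-15*(1 - 15) - 224)) = -239*(13 + √(-15*(-14) - 224)) = -239*(13 + √(210 - 224)) = -239*(13 + √(-14)) = -239*(13 + I*√14) = -3107 - 239*I*√14 ≈ -3107.0 - 894.26*I)
Q = -1275126 (Q = -6*(-106 - 355)² = -6*(-461)² = -6*212521 = -1275126)
f/Q = (-3107 - 239*I*√14)/(-1275126) = (-3107 - 239*I*√14)*(-1/1275126) = 3107/1275126 + 239*I*√14/1275126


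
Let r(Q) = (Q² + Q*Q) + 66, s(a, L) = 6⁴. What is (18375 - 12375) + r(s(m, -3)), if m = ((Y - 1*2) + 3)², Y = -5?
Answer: 3365298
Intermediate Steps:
m = 16 (m = ((-5 - 1*2) + 3)² = ((-5 - 2) + 3)² = (-7 + 3)² = (-4)² = 16)
s(a, L) = 1296
r(Q) = 66 + 2*Q² (r(Q) = (Q² + Q²) + 66 = 2*Q² + 66 = 66 + 2*Q²)
(18375 - 12375) + r(s(m, -3)) = (18375 - 12375) + (66 + 2*1296²) = 6000 + (66 + 2*1679616) = 6000 + (66 + 3359232) = 6000 + 3359298 = 3365298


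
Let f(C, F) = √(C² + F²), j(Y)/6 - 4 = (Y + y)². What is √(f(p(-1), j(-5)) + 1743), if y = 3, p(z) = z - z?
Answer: 3*√199 ≈ 42.320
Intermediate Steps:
p(z) = 0
j(Y) = 24 + 6*(3 + Y)² (j(Y) = 24 + 6*(Y + 3)² = 24 + 6*(3 + Y)²)
√(f(p(-1), j(-5)) + 1743) = √(√(0² + (24 + 6*(3 - 5)²)²) + 1743) = √(√(0 + (24 + 6*(-2)²)²) + 1743) = √(√(0 + (24 + 6*4)²) + 1743) = √(√(0 + (24 + 24)²) + 1743) = √(√(0 + 48²) + 1743) = √(√(0 + 2304) + 1743) = √(√2304 + 1743) = √(48 + 1743) = √1791 = 3*√199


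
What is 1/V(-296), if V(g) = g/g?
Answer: 1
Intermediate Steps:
V(g) = 1
1/V(-296) = 1/1 = 1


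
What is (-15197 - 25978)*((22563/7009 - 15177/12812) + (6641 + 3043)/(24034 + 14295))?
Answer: -324145440306566325/3441917676332 ≈ -94176.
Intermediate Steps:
(-15197 - 25978)*((22563/7009 - 15177/12812) + (6641 + 3043)/(24034 + 14295)) = -41175*((22563*(1/7009) - 15177*1/12812) + 9684/38329) = -41175*((22563/7009 - 15177/12812) + 9684*(1/38329)) = -41175*(182701563/89799308 + 9684/38329) = -41175*7872384706899/3441917676332 = -324145440306566325/3441917676332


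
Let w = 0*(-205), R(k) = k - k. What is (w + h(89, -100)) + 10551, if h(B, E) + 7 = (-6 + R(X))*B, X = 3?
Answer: 10010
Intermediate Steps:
R(k) = 0
h(B, E) = -7 - 6*B (h(B, E) = -7 + (-6 + 0)*B = -7 - 6*B)
w = 0
(w + h(89, -100)) + 10551 = (0 + (-7 - 6*89)) + 10551 = (0 + (-7 - 534)) + 10551 = (0 - 541) + 10551 = -541 + 10551 = 10010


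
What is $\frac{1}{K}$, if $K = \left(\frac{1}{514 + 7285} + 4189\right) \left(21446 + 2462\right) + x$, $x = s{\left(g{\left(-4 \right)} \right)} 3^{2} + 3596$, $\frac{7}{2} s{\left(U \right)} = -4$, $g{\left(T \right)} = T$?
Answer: $\frac{54593}{5467718283172} \approx 9.9846 \cdot 10^{-9}$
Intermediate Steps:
$s{\left(U \right)} = - \frac{8}{7}$ ($s{\left(U \right)} = \frac{2}{7} \left(-4\right) = - \frac{8}{7}$)
$x = \frac{25100}{7}$ ($x = - \frac{8 \cdot 3^{2}}{7} + 3596 = \left(- \frac{8}{7}\right) 9 + 3596 = - \frac{72}{7} + 3596 = \frac{25100}{7} \approx 3585.7$)
$K = \frac{5467718283172}{54593}$ ($K = \left(\frac{1}{514 + 7285} + 4189\right) \left(21446 + 2462\right) + \frac{25100}{7} = \left(\frac{1}{7799} + 4189\right) 23908 + \frac{25100}{7} = \frac{32670012}{7799} \cdot 23908 + \frac{25100}{7} = \frac{781074646896}{7799} + \frac{25100}{7} = \frac{5467718283172}{54593} \approx 1.0015 \cdot 10^{8}$)
$\frac{1}{K} = \frac{1}{\frac{5467718283172}{54593}} = \frac{54593}{5467718283172}$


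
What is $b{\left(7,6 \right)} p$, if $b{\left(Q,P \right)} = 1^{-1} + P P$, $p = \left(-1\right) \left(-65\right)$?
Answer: $2405$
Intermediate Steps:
$p = 65$
$b{\left(Q,P \right)} = 1 + P^{2}$
$b{\left(7,6 \right)} p = \left(1 + 6^{2}\right) 65 = \left(1 + 36\right) 65 = 37 \cdot 65 = 2405$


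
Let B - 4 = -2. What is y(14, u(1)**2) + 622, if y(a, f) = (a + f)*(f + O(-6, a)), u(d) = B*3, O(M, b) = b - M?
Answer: 3422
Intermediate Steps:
B = 2 (B = 4 - 2 = 2)
u(d) = 6 (u(d) = 2*3 = 6)
y(a, f) = (a + f)*(6 + a + f) (y(a, f) = (a + f)*(f + (a - 1*(-6))) = (a + f)*(f + (a + 6)) = (a + f)*(f + (6 + a)) = (a + f)*(6 + a + f))
y(14, u(1)**2) + 622 = ((6**2)**2 + 14*6**2 + 14*(6 + 14) + 6**2*(6 + 14)) + 622 = (36**2 + 14*36 + 14*20 + 36*20) + 622 = (1296 + 504 + 280 + 720) + 622 = 2800 + 622 = 3422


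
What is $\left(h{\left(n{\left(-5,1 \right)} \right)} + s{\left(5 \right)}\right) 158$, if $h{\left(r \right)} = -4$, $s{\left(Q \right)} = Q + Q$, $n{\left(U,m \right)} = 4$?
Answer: $948$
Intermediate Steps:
$s{\left(Q \right)} = 2 Q$
$\left(h{\left(n{\left(-5,1 \right)} \right)} + s{\left(5 \right)}\right) 158 = \left(-4 + 2 \cdot 5\right) 158 = \left(-4 + 10\right) 158 = 6 \cdot 158 = 948$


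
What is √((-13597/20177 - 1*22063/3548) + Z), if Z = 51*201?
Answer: √13124856201658893311/35793998 ≈ 101.21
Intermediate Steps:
Z = 10251
√((-13597/20177 - 1*22063/3548) + Z) = √((-13597/20177 - 1*22063/3548) + 10251) = √((-13597*1/20177 - 22063*1/3548) + 10251) = √((-13597/20177 - 22063/3548) + 10251) = √(-493407307/71587996 + 10251) = √(733355139689/71587996) = √13124856201658893311/35793998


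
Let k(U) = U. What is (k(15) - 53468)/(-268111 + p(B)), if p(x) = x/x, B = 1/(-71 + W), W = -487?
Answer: 53453/268110 ≈ 0.19937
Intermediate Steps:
B = -1/558 (B = 1/(-71 - 487) = 1/(-558) = -1/558 ≈ -0.0017921)
p(x) = 1
(k(15) - 53468)/(-268111 + p(B)) = (15 - 53468)/(-268111 + 1) = -53453/(-268110) = -53453*(-1/268110) = 53453/268110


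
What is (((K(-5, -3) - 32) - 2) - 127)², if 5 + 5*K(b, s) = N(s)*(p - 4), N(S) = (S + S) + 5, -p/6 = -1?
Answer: 659344/25 ≈ 26374.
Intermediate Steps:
p = 6 (p = -6*(-1) = 6)
N(S) = 5 + 2*S (N(S) = 2*S + 5 = 5 + 2*S)
K(b, s) = 1 + 4*s/5 (K(b, s) = -1 + ((5 + 2*s)*(6 - 4))/5 = -1 + ((5 + 2*s)*2)/5 = -1 + (10 + 4*s)/5 = -1 + (2 + 4*s/5) = 1 + 4*s/5)
(((K(-5, -3) - 32) - 2) - 127)² = ((((1 + (⅘)*(-3)) - 32) - 2) - 127)² = ((((1 - 12/5) - 32) - 2) - 127)² = (((-7/5 - 32) - 2) - 127)² = ((-167/5 - 2) - 127)² = (-177/5 - 127)² = (-812/5)² = 659344/25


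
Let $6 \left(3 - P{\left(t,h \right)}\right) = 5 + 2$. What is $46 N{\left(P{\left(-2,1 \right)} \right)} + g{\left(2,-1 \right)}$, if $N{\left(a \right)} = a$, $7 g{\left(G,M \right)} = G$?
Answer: $\frac{1777}{21} \approx 84.619$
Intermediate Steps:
$g{\left(G,M \right)} = \frac{G}{7}$
$P{\left(t,h \right)} = \frac{11}{6}$ ($P{\left(t,h \right)} = 3 - \frac{5 + 2}{6} = 3 - \frac{7}{6} = \frac{11}{6}$)
$46 N{\left(P{\left(-2,1 \right)} \right)} + g{\left(2,-1 \right)} = 46 \cdot \frac{11}{6} + \frac{1}{7} \cdot 2 = \frac{253}{3} + \frac{2}{7} = \frac{1777}{21}$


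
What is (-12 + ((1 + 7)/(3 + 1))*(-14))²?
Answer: 1600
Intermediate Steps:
(-12 + ((1 + 7)/(3 + 1))*(-14))² = (-12 + (8/4)*(-14))² = (-12 + (8*(¼))*(-14))² = (-12 + 2*(-14))² = (-12 - 28)² = (-40)² = 1600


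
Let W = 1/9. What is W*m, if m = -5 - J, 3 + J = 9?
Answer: -11/9 ≈ -1.2222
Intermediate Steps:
W = ⅑ ≈ 0.11111
J = 6 (J = -3 + 9 = 6)
m = -11 (m = -5 - 1*6 = -5 - 6 = -11)
W*m = (⅑)*(-11) = -11/9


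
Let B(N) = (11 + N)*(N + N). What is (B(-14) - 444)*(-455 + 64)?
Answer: 140760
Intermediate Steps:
B(N) = 2*N*(11 + N) (B(N) = (11 + N)*(2*N) = 2*N*(11 + N))
(B(-14) - 444)*(-455 + 64) = (2*(-14)*(11 - 14) - 444)*(-455 + 64) = (2*(-14)*(-3) - 444)*(-391) = (84 - 444)*(-391) = -360*(-391) = 140760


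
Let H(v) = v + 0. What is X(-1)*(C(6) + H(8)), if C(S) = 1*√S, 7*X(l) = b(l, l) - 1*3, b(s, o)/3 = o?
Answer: -48/7 - 6*√6/7 ≈ -8.9567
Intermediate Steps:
b(s, o) = 3*o
H(v) = v
X(l) = -3/7 + 3*l/7 (X(l) = (3*l - 1*3)/7 = (3*l - 3)/7 = (-3 + 3*l)/7 = -3/7 + 3*l/7)
C(S) = √S
X(-1)*(C(6) + H(8)) = (-3/7 + (3/7)*(-1))*(√6 + 8) = (-3/7 - 3/7)*(8 + √6) = -6*(8 + √6)/7 = -48/7 - 6*√6/7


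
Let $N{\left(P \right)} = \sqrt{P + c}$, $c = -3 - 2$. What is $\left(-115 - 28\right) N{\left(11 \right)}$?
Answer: $- 143 \sqrt{6} \approx -350.28$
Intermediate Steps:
$c = -5$
$N{\left(P \right)} = \sqrt{-5 + P}$ ($N{\left(P \right)} = \sqrt{P - 5} = \sqrt{-5 + P}$)
$\left(-115 - 28\right) N{\left(11 \right)} = \left(-115 - 28\right) \sqrt{-5 + 11} = - 143 \sqrt{6}$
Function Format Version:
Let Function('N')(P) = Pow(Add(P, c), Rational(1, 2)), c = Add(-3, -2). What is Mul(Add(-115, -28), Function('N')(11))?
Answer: Mul(-143, Pow(6, Rational(1, 2))) ≈ -350.28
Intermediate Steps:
c = -5
Function('N')(P) = Pow(Add(-5, P), Rational(1, 2)) (Function('N')(P) = Pow(Add(P, -5), Rational(1, 2)) = Pow(Add(-5, P), Rational(1, 2)))
Mul(Add(-115, -28), Function('N')(11)) = Mul(Add(-115, -28), Pow(Add(-5, 11), Rational(1, 2))) = Mul(-143, Pow(6, Rational(1, 2)))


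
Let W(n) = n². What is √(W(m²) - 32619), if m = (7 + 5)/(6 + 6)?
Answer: I*√32618 ≈ 180.6*I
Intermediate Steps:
m = 1 (m = 12/12 = 12*(1/12) = 1)
√(W(m²) - 32619) = √((1²)² - 32619) = √(1² - 32619) = √(1 - 32619) = √(-32618) = I*√32618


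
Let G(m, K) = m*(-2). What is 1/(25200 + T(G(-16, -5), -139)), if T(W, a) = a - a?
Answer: 1/25200 ≈ 3.9683e-5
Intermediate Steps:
G(m, K) = -2*m
T(W, a) = 0
1/(25200 + T(G(-16, -5), -139)) = 1/(25200 + 0) = 1/25200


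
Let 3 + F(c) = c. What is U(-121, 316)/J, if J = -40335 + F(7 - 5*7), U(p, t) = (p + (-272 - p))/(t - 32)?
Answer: 34/1432993 ≈ 2.3727e-5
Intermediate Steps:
F(c) = -3 + c
U(p, t) = -272/(-32 + t)
J = -40366 (J = -40335 + (-3 + (7 - 5*7)) = -40335 + (-3 + (7 - 35)) = -40335 + (-3 - 28) = -40335 - 31 = -40366)
U(-121, 316)/J = -272/(-32 + 316)/(-40366) = -272/284*(-1/40366) = -272*1/284*(-1/40366) = -68/71*(-1/40366) = 34/1432993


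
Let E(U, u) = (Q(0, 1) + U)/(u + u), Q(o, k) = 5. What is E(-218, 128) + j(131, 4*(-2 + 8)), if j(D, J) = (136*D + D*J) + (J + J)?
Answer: 5377835/256 ≈ 21007.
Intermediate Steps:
j(D, J) = 2*J + 136*D + D*J (j(D, J) = (136*D + D*J) + 2*J = 2*J + 136*D + D*J)
E(U, u) = (5 + U)/(2*u) (E(U, u) = (5 + U)/(u + u) = (5 + U)/((2*u)) = (5 + U)*(1/(2*u)) = (5 + U)/(2*u))
E(-218, 128) + j(131, 4*(-2 + 8)) = (½)*(5 - 218)/128 + (2*(4*(-2 + 8)) + 136*131 + 131*(4*(-2 + 8))) = (½)*(1/128)*(-213) + (2*(4*6) + 17816 + 131*(4*6)) = -213/256 + (2*24 + 17816 + 131*24) = -213/256 + (48 + 17816 + 3144) = -213/256 + 21008 = 5377835/256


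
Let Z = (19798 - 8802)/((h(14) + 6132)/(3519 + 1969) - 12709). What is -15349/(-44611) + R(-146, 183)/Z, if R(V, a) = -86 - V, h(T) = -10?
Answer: -3316899028633/48073170488 ≈ -68.997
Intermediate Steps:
Z = -30173024/34870435 (Z = (19798 - 8802)/((-10 + 6132)/(3519 + 1969) - 12709) = 10996/(6122/5488 - 12709) = 10996/(6122*(1/5488) - 12709) = 10996/(3061/2744 - 12709) = 10996/(-34870435/2744) = 10996*(-2744/34870435) = -30173024/34870435 ≈ -0.86529)
-15349/(-44611) + R(-146, 183)/Z = -15349/(-44611) + (-86 - 1*(-146))/(-30173024/34870435) = -15349*(-1/44611) + (-86 + 146)*(-34870435/30173024) = 15349/44611 + 60*(-34870435/30173024) = 15349/44611 - 523056525/7543256 = -3316899028633/48073170488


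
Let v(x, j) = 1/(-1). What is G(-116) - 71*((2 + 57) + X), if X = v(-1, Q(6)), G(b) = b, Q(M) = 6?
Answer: -4234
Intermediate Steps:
v(x, j) = -1
X = -1
G(-116) - 71*((2 + 57) + X) = -116 - 71*((2 + 57) - 1) = -116 - 71*(59 - 1) = -116 - 71*58 = -116 - 1*4118 = -116 - 4118 = -4234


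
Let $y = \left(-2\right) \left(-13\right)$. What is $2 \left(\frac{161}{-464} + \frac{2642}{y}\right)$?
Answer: $\frac{610851}{3016} \approx 202.54$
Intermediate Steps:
$y = 26$
$2 \left(\frac{161}{-464} + \frac{2642}{y}\right) = 2 \left(\frac{161}{-464} + \frac{2642}{26}\right) = 2 \left(161 \left(- \frac{1}{464}\right) + 2642 \cdot \frac{1}{26}\right) = 2 \left(- \frac{161}{464} + \frac{1321}{13}\right) = 2 \cdot \frac{610851}{6032} = \frac{610851}{3016}$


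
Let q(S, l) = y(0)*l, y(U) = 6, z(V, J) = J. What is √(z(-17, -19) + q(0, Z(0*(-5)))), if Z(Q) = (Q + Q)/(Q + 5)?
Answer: I*√19 ≈ 4.3589*I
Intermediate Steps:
Z(Q) = 2*Q/(5 + Q) (Z(Q) = (2*Q)/(5 + Q) = 2*Q/(5 + Q))
q(S, l) = 6*l
√(z(-17, -19) + q(0, Z(0*(-5)))) = √(-19 + 6*(2*(0*(-5))/(5 + 0*(-5)))) = √(-19 + 6*(2*0/(5 + 0))) = √(-19 + 6*(2*0/5)) = √(-19 + 6*(2*0*(⅕))) = √(-19 + 6*0) = √(-19 + 0) = √(-19) = I*√19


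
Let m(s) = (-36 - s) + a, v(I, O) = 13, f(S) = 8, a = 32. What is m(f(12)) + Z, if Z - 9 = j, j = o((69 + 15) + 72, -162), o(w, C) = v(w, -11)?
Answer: 10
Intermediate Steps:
o(w, C) = 13
m(s) = -4 - s (m(s) = (-36 - s) + 32 = -4 - s)
j = 13
Z = 22 (Z = 9 + 13 = 22)
m(f(12)) + Z = (-4 - 1*8) + 22 = (-4 - 8) + 22 = -12 + 22 = 10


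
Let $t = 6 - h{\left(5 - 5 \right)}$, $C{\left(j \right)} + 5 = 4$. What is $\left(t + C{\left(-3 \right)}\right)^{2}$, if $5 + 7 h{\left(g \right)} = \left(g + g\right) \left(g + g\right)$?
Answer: $\frac{1600}{49} \approx 32.653$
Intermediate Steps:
$C{\left(j \right)} = -1$ ($C{\left(j \right)} = -5 + 4 = -1$)
$h{\left(g \right)} = - \frac{5}{7} + \frac{4 g^{2}}{7}$ ($h{\left(g \right)} = - \frac{5}{7} + \frac{\left(g + g\right) \left(g + g\right)}{7} = - \frac{5}{7} + \frac{2 g 2 g}{7} = - \frac{5}{7} + \frac{4 g^{2}}{7}$)
$t = \frac{47}{7}$ ($t = 6 - \left(- \frac{5}{7} + \frac{4 \left(5 - 5\right)^{2}}{7}\right) = 6 - \left(- \frac{5}{7} + \frac{4 \cdot 0^{2}}{7}\right) = 6 - \left(- \frac{5}{7} + \frac{4}{7} \cdot 0\right) = 6 - \left(- \frac{5}{7} + 0\right) = 6 - - \frac{5}{7} = 6 + \frac{5}{7} = \frac{47}{7} \approx 6.7143$)
$\left(t + C{\left(-3 \right)}\right)^{2} = \left(\frac{47}{7} - 1\right)^{2} = \left(\frac{40}{7}\right)^{2} = \frac{1600}{49}$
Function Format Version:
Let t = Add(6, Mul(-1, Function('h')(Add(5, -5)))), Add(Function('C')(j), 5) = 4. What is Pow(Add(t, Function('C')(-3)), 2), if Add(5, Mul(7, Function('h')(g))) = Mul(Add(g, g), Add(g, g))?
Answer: Rational(1600, 49) ≈ 32.653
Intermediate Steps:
Function('C')(j) = -1 (Function('C')(j) = Add(-5, 4) = -1)
Function('h')(g) = Add(Rational(-5, 7), Mul(Rational(4, 7), Pow(g, 2))) (Function('h')(g) = Add(Rational(-5, 7), Mul(Rational(1, 7), Mul(Add(g, g), Add(g, g)))) = Add(Rational(-5, 7), Mul(Rational(1, 7), Mul(Mul(2, g), Mul(2, g)))) = Add(Rational(-5, 7), Mul(Rational(1, 7), Mul(4, Pow(g, 2)))) = Add(Rational(-5, 7), Mul(Rational(4, 7), Pow(g, 2))))
t = Rational(47, 7) (t = Add(6, Mul(-1, Add(Rational(-5, 7), Mul(Rational(4, 7), Pow(Add(5, -5), 2))))) = Add(6, Mul(-1, Add(Rational(-5, 7), Mul(Rational(4, 7), Pow(0, 2))))) = Add(6, Mul(-1, Add(Rational(-5, 7), Mul(Rational(4, 7), 0)))) = Add(6, Mul(-1, Add(Rational(-5, 7), 0))) = Add(6, Mul(-1, Rational(-5, 7))) = Add(6, Rational(5, 7)) = Rational(47, 7) ≈ 6.7143)
Pow(Add(t, Function('C')(-3)), 2) = Pow(Add(Rational(47, 7), -1), 2) = Pow(Rational(40, 7), 2) = Rational(1600, 49)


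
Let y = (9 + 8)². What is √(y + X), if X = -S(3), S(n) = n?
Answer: √286 ≈ 16.912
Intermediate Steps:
X = -3 (X = -1*3 = -3)
y = 289 (y = 17² = 289)
√(y + X) = √(289 - 3) = √286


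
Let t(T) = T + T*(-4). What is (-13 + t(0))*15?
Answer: -195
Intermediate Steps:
t(T) = -3*T (t(T) = T - 4*T = -3*T)
(-13 + t(0))*15 = (-13 - 3*0)*15 = (-13 + 0)*15 = -13*15 = -195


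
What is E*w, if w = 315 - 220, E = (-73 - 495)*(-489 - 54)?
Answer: 29300280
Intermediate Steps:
E = 308424 (E = -568*(-543) = 308424)
w = 95
E*w = 308424*95 = 29300280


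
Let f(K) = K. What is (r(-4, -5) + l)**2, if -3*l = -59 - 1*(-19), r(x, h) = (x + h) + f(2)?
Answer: 361/9 ≈ 40.111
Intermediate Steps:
r(x, h) = 2 + h + x (r(x, h) = (x + h) + 2 = (h + x) + 2 = 2 + h + x)
l = 40/3 (l = -(-59 - 1*(-19))/3 = -(-59 + 19)/3 = -1/3*(-40) = 40/3 ≈ 13.333)
(r(-4, -5) + l)**2 = ((2 - 5 - 4) + 40/3)**2 = (-7 + 40/3)**2 = (19/3)**2 = 361/9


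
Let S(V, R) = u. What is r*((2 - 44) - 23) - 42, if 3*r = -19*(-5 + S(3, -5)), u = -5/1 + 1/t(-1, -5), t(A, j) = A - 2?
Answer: -38663/9 ≈ -4295.9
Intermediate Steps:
t(A, j) = -2 + A
u = -16/3 (u = -5/1 + 1/(-2 - 1) = -5*1 + 1/(-3) = -5 + 1*(-1/3) = -5 - 1/3 = -16/3 ≈ -5.3333)
S(V, R) = -16/3
r = 589/9 (r = (-19*(-5 - 16/3))/3 = (-19*(-31/3))/3 = (1/3)*(589/3) = 589/9 ≈ 65.444)
r*((2 - 44) - 23) - 42 = 589*((2 - 44) - 23)/9 - 42 = 589*(-42 - 23)/9 - 42 = (589/9)*(-65) - 42 = -38285/9 - 42 = -38663/9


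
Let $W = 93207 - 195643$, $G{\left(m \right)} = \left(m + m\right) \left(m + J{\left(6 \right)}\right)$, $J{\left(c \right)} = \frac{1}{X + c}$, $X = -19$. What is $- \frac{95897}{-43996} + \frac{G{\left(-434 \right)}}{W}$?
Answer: $- \frac{1291101431}{861589196} \approx -1.4985$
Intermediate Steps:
$J{\left(c \right)} = \frac{1}{-19 + c}$
$G{\left(m \right)} = 2 m \left(- \frac{1}{13} + m\right)$ ($G{\left(m \right)} = \left(m + m\right) \left(m + \frac{1}{-19 + 6}\right) = 2 m \left(m + \frac{1}{-13}\right) = 2 m \left(m - \frac{1}{13}\right) = 2 m \left(- \frac{1}{13} + m\right)$)
$W = -102436$
$- \frac{95897}{-43996} + \frac{G{\left(-434 \right)}}{W} = - \frac{95897}{-43996} + \frac{\frac{2}{13} \left(-434\right) \left(-1 + 13 \left(-434\right)\right)}{-102436} = \left(-95897\right) \left(- \frac{1}{43996}\right) + \frac{2}{13} \left(-434\right) \left(-1 - 5642\right) \left(- \frac{1}{102436}\right) = \frac{5641}{2588} + \frac{2}{13} \left(-434\right) \left(-5643\right) \left(- \frac{1}{102436}\right) = \frac{5641}{2588} + \frac{4898124}{13} \left(- \frac{1}{102436}\right) = \frac{5641}{2588} - \frac{1224531}{332917} = - \frac{1291101431}{861589196}$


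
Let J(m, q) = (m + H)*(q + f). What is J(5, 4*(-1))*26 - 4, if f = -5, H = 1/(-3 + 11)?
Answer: -4813/4 ≈ -1203.3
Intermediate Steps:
H = ⅛ (H = 1/8 = ⅛ ≈ 0.12500)
J(m, q) = (-5 + q)*(⅛ + m) (J(m, q) = (m + ⅛)*(q - 5) = (⅛ + m)*(-5 + q) = (-5 + q)*(⅛ + m))
J(5, 4*(-1))*26 - 4 = (-5/8 - 5*5 + (4*(-1))/8 + 5*(4*(-1)))*26 - 4 = (-5/8 - 25 + (⅛)*(-4) + 5*(-4))*26 - 4 = (-5/8 - 25 - ½ - 20)*26 - 4 = -369/8*26 - 4 = -4797/4 - 4 = -4813/4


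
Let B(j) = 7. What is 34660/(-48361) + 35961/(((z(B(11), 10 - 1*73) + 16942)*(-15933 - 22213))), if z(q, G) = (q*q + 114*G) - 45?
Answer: -12911117584961/18012419285384 ≈ -0.71679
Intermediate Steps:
z(q, G) = -45 + q**2 + 114*G (z(q, G) = (q**2 + 114*G) - 45 = -45 + q**2 + 114*G)
34660/(-48361) + 35961/(((z(B(11), 10 - 1*73) + 16942)*(-15933 - 22213))) = 34660/(-48361) + 35961/((((-45 + 7**2 + 114*(10 - 1*73)) + 16942)*(-15933 - 22213))) = 34660*(-1/48361) + 35961/((((-45 + 49 + 114*(10 - 73)) + 16942)*(-38146))) = -34660/48361 + 35961/((((-45 + 49 + 114*(-63)) + 16942)*(-38146))) = -34660/48361 + 35961/((((-45 + 49 - 7182) + 16942)*(-38146))) = -34660/48361 + 35961/(((-7178 + 16942)*(-38146))) = -34660/48361 + 35961/((9764*(-38146))) = -34660/48361 + 35961/(-372457544) = -34660/48361 + 35961*(-1/372457544) = -34660/48361 - 35961/372457544 = -12911117584961/18012419285384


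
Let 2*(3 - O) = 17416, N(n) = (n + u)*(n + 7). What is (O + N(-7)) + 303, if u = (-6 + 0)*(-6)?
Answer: -8402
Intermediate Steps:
u = 36 (u = -6*(-6) = 36)
N(n) = (7 + n)*(36 + n) (N(n) = (n + 36)*(n + 7) = (36 + n)*(7 + n) = (7 + n)*(36 + n))
O = -8705 (O = 3 - 1/2*17416 = 3 - 8708 = -8705)
(O + N(-7)) + 303 = (-8705 + (252 + (-7)**2 + 43*(-7))) + 303 = (-8705 + (252 + 49 - 301)) + 303 = (-8705 + 0) + 303 = -8705 + 303 = -8402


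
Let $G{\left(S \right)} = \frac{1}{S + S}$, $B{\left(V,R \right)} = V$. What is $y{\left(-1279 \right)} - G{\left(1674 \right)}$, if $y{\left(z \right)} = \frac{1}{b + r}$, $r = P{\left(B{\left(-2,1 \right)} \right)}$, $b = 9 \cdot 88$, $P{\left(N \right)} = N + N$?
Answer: $\frac{160}{164889} \approx 0.00097035$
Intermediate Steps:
$P{\left(N \right)} = 2 N$
$b = 792$
$r = -4$ ($r = 2 \left(-2\right) = -4$)
$G{\left(S \right)} = \frac{1}{2 S}$
$y{\left(z \right)} = \frac{1}{788}$ ($y{\left(z \right)} = \frac{1}{792 - 4} = \frac{1}{788}$)
$y{\left(-1279 \right)} - G{\left(1674 \right)} = \frac{1}{788} - \frac{1}{2 \cdot 1674} = \frac{1}{788} - \frac{1}{2} \cdot \frac{1}{1674} = \frac{1}{788} - \frac{1}{3348} = \frac{160}{164889}$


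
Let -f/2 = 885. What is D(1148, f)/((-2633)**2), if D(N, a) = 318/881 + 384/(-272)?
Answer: -15738/103830883153 ≈ -1.5157e-7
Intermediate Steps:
f = -1770 (f = -2*885 = -1770)
D(N, a) = -15738/14977 (D(N, a) = 318*(1/881) + 384*(-1/272) = 318/881 - 24/17 = -15738/14977)
D(1148, f)/((-2633)**2) = -15738/(14977*((-2633)**2)) = -15738/14977/6932689 = -15738/14977*1/6932689 = -15738/103830883153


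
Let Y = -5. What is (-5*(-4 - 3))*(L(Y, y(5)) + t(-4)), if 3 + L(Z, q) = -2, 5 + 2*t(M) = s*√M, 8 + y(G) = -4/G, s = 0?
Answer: -525/2 ≈ -262.50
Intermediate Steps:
y(G) = -8 - 4/G
t(M) = -5/2 (t(M) = -5/2 + (0*√M)/2 = -5/2 + (½)*0 = -5/2 + 0 = -5/2)
L(Z, q) = -5 (L(Z, q) = -3 - 2 = -5)
(-5*(-4 - 3))*(L(Y, y(5)) + t(-4)) = (-5*(-4 - 3))*(-5 - 5/2) = -5*(-7)*(-15/2) = 35*(-15/2) = -525/2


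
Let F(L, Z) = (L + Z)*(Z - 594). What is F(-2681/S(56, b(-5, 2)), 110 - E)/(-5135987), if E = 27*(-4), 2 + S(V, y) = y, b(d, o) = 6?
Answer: -170046/5135987 ≈ -0.033109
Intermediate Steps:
S(V, y) = -2 + y
E = -108
F(L, Z) = (-594 + Z)*(L + Z) (F(L, Z) = (L + Z)*(-594 + Z) = (-594 + Z)*(L + Z))
F(-2681/S(56, b(-5, 2)), 110 - E)/(-5135987) = ((110 - 1*(-108))² - (-1592514)/(-2 + 6) - 594*(110 - 1*(-108)) + (-2681/(-2 + 6))*(110 - 1*(-108)))/(-5135987) = ((110 + 108)² - (-1592514)/4 - 594*(110 + 108) + (-2681/4)*(110 + 108))*(-1/5135987) = (218² - (-1592514)/4 - 594*218 - 2681*¼*218)*(-1/5135987) = (47524 - 594*(-2681/4) - 129492 - 2681/4*218)*(-1/5135987) = (47524 + 796257/2 - 129492 - 292229/2)*(-1/5135987) = 170046*(-1/5135987) = -170046/5135987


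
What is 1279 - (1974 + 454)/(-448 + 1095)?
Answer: 825085/647 ≈ 1275.2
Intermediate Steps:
1279 - (1974 + 454)/(-448 + 1095) = 1279 - 2428/647 = 825085/647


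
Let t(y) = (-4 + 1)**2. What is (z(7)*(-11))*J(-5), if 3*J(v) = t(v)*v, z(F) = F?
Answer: 1155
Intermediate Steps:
t(y) = 9 (t(y) = (-3)**2 = 9)
J(v) = 3*v (J(v) = (9*v)/3 = 3*v)
(z(7)*(-11))*J(-5) = (7*(-11))*(3*(-5)) = -77*(-15) = 1155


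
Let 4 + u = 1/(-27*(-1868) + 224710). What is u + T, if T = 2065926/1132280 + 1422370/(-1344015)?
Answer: -67700846200946113/20935877082270660 ≈ -3.2337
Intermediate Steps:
T = 116611442929/152180130420 (T = 2065926*(1/1132280) + 1422370*(-1/1344015) = 1032963/566140 - 284474/268803 = 116611442929/152180130420 ≈ 0.76627)
u = -1100583/275146 (u = -4 + 1/(-27*(-1868) + 224710) = -4 + 1/(50436 + 224710) = -4 + 1/275146 = -1100583/275146 ≈ -4.0000)
u + T = -1100583/275146 + 116611442929/152180130420 = -67700846200946113/20935877082270660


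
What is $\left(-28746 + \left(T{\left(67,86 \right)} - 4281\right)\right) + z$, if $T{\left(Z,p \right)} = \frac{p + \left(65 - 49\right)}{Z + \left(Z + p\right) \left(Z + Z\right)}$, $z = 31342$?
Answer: $- \frac{34658663}{20569} \approx -1685.0$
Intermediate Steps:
$T{\left(Z,p \right)} = \frac{16 + p}{Z + 2 Z \left(Z + p\right)}$ ($T{\left(Z,p \right)} = \frac{p + \left(65 - 49\right)}{Z + \left(Z + p\right) 2 Z} = \frac{p + 16}{Z + 2 Z \left(Z + p\right)} = \frac{16 + p}{Z + 2 Z \left(Z + p\right)}$)
$\left(-28746 + \left(T{\left(67,86 \right)} - 4281\right)\right) + z = \left(-28746 - \left(4281 - \frac{16 + 86}{67 \left(1 + 2 \cdot 67 + 2 \cdot 86\right)}\right)\right) + 31342 = \left(-28746 - \left(4281 - \frac{1}{67} \frac{1}{1 + 134 + 172} \cdot 102\right)\right) + 31342 = \left(-28746 - \left(4281 - \frac{1}{67} \cdot \frac{1}{307} \cdot 102\right)\right) + 31342 = \left(-28746 - \left(4281 - \frac{102}{20569}\right)\right) + 31342 = \left(-28746 + \left(\frac{102}{20569} - 4281\right)\right) + 31342 = \left(-28746 - \frac{88055787}{20569}\right) + 31342 = - \frac{679332261}{20569} + 31342 = - \frac{34658663}{20569}$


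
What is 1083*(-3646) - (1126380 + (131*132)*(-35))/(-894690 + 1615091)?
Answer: -2844588876978/720401 ≈ -3.9486e+6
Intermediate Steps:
1083*(-3646) - (1126380 + (131*132)*(-35))/(-894690 + 1615091) = -3948618 - (1126380 + 17292*(-35))/720401 = -3948618 - (1126380 - 605220)/720401 = -3948618 - 521160/720401 = -2844588876978/720401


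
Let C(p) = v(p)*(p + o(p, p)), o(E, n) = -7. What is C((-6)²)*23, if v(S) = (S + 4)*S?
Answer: 960480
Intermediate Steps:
v(S) = S*(4 + S) (v(S) = (4 + S)*S = S*(4 + S))
C(p) = p*(-7 + p)*(4 + p) (C(p) = (p*(4 + p))*(p - 7) = (p*(4 + p))*(-7 + p) = p*(-7 + p)*(4 + p))
C((-6)²)*23 = ((-6)²*(-7 + (-6)²)*(4 + (-6)²))*23 = (36*(-7 + 36)*(4 + 36))*23 = (36*29*40)*23 = 41760*23 = 960480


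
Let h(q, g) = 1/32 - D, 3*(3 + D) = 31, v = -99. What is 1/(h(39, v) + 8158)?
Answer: 96/782467 ≈ 0.00012269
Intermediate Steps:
D = 22/3 (D = -3 + (1/3)*31 = -3 + 31/3 = 22/3 ≈ 7.3333)
h(q, g) = -701/96 (h(q, g) = 1/32 - 1*22/3 = 1/32 - 22/3 = -701/96)
1/(h(39, v) + 8158) = 1/(-701/96 + 8158) = 1/(782467/96) = 96/782467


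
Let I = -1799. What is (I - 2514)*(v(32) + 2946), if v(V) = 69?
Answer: -13003695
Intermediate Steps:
(I - 2514)*(v(32) + 2946) = (-1799 - 2514)*(69 + 2946) = -4313*3015 = -13003695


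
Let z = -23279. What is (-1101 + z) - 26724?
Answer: -51104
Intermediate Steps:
(-1101 + z) - 26724 = (-1101 - 23279) - 26724 = -24380 - 26724 = -51104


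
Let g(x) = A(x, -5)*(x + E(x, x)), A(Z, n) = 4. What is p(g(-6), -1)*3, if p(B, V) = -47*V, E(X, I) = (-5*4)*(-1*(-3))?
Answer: 141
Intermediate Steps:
E(X, I) = -60 (E(X, I) = -20*3 = -60)
g(x) = -240 + 4*x (g(x) = 4*(x - 60) = 4*(-60 + x) = -240 + 4*x)
p(g(-6), -1)*3 = -47*(-1)*3 = 47*3 = 141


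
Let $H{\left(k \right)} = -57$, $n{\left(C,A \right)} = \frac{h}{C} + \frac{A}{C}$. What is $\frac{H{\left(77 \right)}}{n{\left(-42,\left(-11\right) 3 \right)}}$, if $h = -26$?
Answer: $- \frac{2394}{59} \approx -40.576$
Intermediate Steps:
$n{\left(C,A \right)} = - \frac{26}{C} + \frac{A}{C}$
$\frac{H{\left(77 \right)}}{n{\left(-42,\left(-11\right) 3 \right)}} = - \frac{57}{\frac{1}{-42} \left(-26 - 33\right)} = - \frac{57}{\left(- \frac{1}{42}\right) \left(-26 - 33\right)} = - \frac{57}{\left(- \frac{1}{42}\right) \left(-59\right)} = - \frac{57}{\frac{59}{42}} = \left(-57\right) \frac{42}{59} = - \frac{2394}{59}$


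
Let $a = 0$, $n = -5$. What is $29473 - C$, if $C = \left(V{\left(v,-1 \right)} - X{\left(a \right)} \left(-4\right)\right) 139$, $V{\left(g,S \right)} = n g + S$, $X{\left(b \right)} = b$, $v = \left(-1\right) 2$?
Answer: $28222$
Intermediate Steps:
$v = -2$
$V{\left(g,S \right)} = S - 5 g$ ($V{\left(g,S \right)} = - 5 g + S = S - 5 g$)
$C = 1251$ ($C = \left(\left(-1 - -10\right) - 0 \left(-4\right)\right) 139 = \left(\left(-1 + 10\right) - 0\right) 139 = \left(9 + 0\right) 139 = 9 \cdot 139 = 1251$)
$29473 - C = 29473 - 1251 = 28222$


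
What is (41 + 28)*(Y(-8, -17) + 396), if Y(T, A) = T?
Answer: 26772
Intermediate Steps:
(41 + 28)*(Y(-8, -17) + 396) = (41 + 28)*(-8 + 396) = 69*388 = 26772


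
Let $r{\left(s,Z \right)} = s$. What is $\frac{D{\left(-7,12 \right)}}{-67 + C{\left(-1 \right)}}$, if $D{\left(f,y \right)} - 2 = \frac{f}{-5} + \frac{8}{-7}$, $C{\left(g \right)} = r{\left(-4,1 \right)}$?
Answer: $- \frac{79}{2485} \approx -0.031791$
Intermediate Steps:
$C{\left(g \right)} = -4$
$D{\left(f,y \right)} = \frac{6}{7} - \frac{f}{5}$ ($D{\left(f,y \right)} = 2 + \left(\frac{f}{-5} + \frac{8}{-7}\right) = 2 + \left(f \left(- \frac{1}{5}\right) + 8 \left(- \frac{1}{7}\right)\right) = 2 - \left(\frac{8}{7} + \frac{f}{5}\right) = \frac{6}{7} - \frac{f}{5}$)
$\frac{D{\left(-7,12 \right)}}{-67 + C{\left(-1 \right)}} = \frac{\frac{6}{7} - - \frac{7}{5}}{-67 - 4} = \frac{\frac{6}{7} + \frac{7}{5}}{-71} = \left(- \frac{1}{71}\right) \frac{79}{35} = - \frac{79}{2485}$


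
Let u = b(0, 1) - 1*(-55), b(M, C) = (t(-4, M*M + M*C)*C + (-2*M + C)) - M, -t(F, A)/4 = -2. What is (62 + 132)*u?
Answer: 12416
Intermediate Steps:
t(F, A) = 8 (t(F, A) = -4*(-2) = 8)
b(M, C) = -3*M + 9*C (b(M, C) = (8*C + (-2*M + C)) - M = (8*C + (C - 2*M)) - M = (-2*M + 9*C) - M = -3*M + 9*C)
u = 64 (u = (-3*0 + 9*1) - 1*(-55) = (0 + 9) + 55 = 9 + 55 = 64)
(62 + 132)*u = (62 + 132)*64 = 194*64 = 12416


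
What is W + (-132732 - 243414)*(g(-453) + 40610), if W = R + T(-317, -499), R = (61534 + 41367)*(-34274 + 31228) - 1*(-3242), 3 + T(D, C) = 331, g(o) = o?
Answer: -15418327798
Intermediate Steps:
T(D, C) = 328 (T(D, C) = -3 + 331 = 328)
R = -313433204 (R = 102901*(-3046) + 3242 = -313436446 + 3242 = -313433204)
W = -313432876 (W = -313433204 + 328 = -313432876)
W + (-132732 - 243414)*(g(-453) + 40610) = -313432876 + (-132732 - 243414)*(-453 + 40610) = -313432876 - 376146*40157 = -313432876 - 15104894922 = -15418327798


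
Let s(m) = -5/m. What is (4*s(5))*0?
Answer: 0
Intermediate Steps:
(4*s(5))*0 = (4*(-5/5))*0 = (4*(-5*1/5))*0 = (4*(-1))*0 = -4*0 = 0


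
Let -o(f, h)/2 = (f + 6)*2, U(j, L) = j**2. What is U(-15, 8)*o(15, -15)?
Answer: -18900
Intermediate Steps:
o(f, h) = -24 - 4*f (o(f, h) = -2*(f + 6)*2 = -2*(6 + f)*2 = -2*(12 + 2*f) = -24 - 4*f)
U(-15, 8)*o(15, -15) = (-15)**2*(-24 - 4*15) = 225*(-24 - 60) = 225*(-84) = -18900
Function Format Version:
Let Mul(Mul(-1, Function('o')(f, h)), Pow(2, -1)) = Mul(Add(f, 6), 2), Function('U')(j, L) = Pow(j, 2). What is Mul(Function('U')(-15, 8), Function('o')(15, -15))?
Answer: -18900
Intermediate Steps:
Function('o')(f, h) = Add(-24, Mul(-4, f)) (Function('o')(f, h) = Mul(-2, Mul(Add(f, 6), 2)) = Mul(-2, Mul(Add(6, f), 2)) = Mul(-2, Add(12, Mul(2, f))) = Add(-24, Mul(-4, f)))
Mul(Function('U')(-15, 8), Function('o')(15, -15)) = Mul(Pow(-15, 2), Add(-24, Mul(-4, 15))) = Mul(225, Add(-24, -60)) = Mul(225, -84) = -18900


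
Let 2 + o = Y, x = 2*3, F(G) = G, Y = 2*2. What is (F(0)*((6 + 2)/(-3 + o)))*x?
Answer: 0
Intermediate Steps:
Y = 4
x = 6
o = 2 (o = -2 + 4 = 2)
(F(0)*((6 + 2)/(-3 + o)))*x = (0*((6 + 2)/(-3 + 2)))*6 = (0*(8/(-1)))*6 = (0*(8*(-1)))*6 = (0*(-8))*6 = 0*6 = 0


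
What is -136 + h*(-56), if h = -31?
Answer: 1600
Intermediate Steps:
-136 + h*(-56) = -136 - 31*(-56) = -136 + 1736 = 1600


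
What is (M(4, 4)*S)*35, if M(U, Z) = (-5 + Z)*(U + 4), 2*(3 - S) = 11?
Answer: 700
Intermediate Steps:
S = -5/2 (S = 3 - 1/2*11 = 3 - 11/2 = -5/2 ≈ -2.5000)
M(U, Z) = (-5 + Z)*(4 + U)
(M(4, 4)*S)*35 = ((-20 - 5*4 + 4*4 + 4*4)*(-5/2))*35 = ((-20 - 20 + 16 + 16)*(-5/2))*35 = -8*(-5/2)*35 = 20*35 = 700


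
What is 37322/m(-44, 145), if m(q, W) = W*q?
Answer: -18661/3190 ≈ -5.8498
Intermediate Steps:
37322/m(-44, 145) = 37322/((145*(-44))) = 37322/(-6380) = 37322*(-1/6380) = -18661/3190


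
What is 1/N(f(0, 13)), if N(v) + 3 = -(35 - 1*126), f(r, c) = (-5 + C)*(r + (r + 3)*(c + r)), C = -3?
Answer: 1/88 ≈ 0.011364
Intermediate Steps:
f(r, c) = -8*r - 8*(3 + r)*(c + r) (f(r, c) = (-5 - 3)*(r + (r + 3)*(c + r)) = -8*(r + (3 + r)*(c + r)) = -8*r - 8*(3 + r)*(c + r))
N(v) = 88 (N(v) = -3 - (35 - 1*126) = -3 - (35 - 126) = -3 - 1*(-91) = -3 + 91 = 88)
1/N(f(0, 13)) = 1/88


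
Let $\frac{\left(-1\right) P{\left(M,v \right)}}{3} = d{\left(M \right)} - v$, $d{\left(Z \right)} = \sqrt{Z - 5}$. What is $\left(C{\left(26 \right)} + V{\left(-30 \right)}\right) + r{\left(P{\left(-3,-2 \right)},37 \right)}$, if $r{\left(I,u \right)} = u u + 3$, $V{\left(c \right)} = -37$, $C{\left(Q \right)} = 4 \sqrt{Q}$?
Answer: $1335 + 4 \sqrt{26} \approx 1355.4$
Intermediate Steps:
$d{\left(Z \right)} = \sqrt{-5 + Z}$
$P{\left(M,v \right)} = - 3 \sqrt{-5 + M} + 3 v$ ($P{\left(M,v \right)} = - 3 \left(\sqrt{-5 + M} - v\right) = - 3 \sqrt{-5 + M} + 3 v$)
$r{\left(I,u \right)} = 3 + u^{2}$ ($r{\left(I,u \right)} = u^{2} + 3 = 3 + u^{2}$)
$\left(C{\left(26 \right)} + V{\left(-30 \right)}\right) + r{\left(P{\left(-3,-2 \right)},37 \right)} = \left(4 \sqrt{26} - 37\right) + \left(3 + 37^{2}\right) = \left(-37 + 4 \sqrt{26}\right) + \left(3 + 1369\right) = \left(-37 + 4 \sqrt{26}\right) + 1372 = 1335 + 4 \sqrt{26}$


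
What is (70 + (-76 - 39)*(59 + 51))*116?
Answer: -1459280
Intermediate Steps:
(70 + (-76 - 39)*(59 + 51))*116 = (70 - 115*110)*116 = (70 - 12650)*116 = -12580*116 = -1459280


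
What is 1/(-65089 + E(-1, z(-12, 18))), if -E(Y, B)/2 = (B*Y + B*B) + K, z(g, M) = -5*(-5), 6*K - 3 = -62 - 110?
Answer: -3/198698 ≈ -1.5098e-5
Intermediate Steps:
K = -169/6 (K = ½ + (-62 - 110)/6 = ½ + (⅙)*(-172) = ½ - 86/3 = -169/6 ≈ -28.167)
z(g, M) = 25
E(Y, B) = 169/3 - 2*B² - 2*B*Y (E(Y, B) = -2*((B*Y + B*B) - 169/6) = -2*((B*Y + B²) - 169/6) = -2*((B² + B*Y) - 169/6) = -2*(-169/6 + B² + B*Y) = 169/3 - 2*B² - 2*B*Y)
1/(-65089 + E(-1, z(-12, 18))) = 1/(-65089 + (169/3 - 2*25² - 2*25*(-1))) = 1/(-65089 + (169/3 - 2*625 + 50)) = 1/(-65089 + (169/3 - 1250 + 50)) = 1/(-65089 - 3431/3) = 1/(-198698/3) = -3/198698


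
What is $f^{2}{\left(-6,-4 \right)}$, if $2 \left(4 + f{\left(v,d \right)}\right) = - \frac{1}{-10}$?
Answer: $\frac{6241}{400} \approx 15.602$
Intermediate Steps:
$f{\left(v,d \right)} = - \frac{79}{20}$ ($f{\left(v,d \right)} = -4 + \frac{\left(-1\right) \frac{1}{-10}}{2} = -4 + \frac{\left(-1\right) \left(- \frac{1}{10}\right)}{2} = -4 + \frac{1}{2} \cdot \frac{1}{10} = -4 + \frac{1}{20} = - \frac{79}{20}$)
$f^{2}{\left(-6,-4 \right)} = \left(- \frac{79}{20}\right)^{2} = \frac{6241}{400}$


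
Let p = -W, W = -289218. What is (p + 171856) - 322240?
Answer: 138834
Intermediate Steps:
p = 289218 (p = -1*(-289218) = 289218)
(p + 171856) - 322240 = (289218 + 171856) - 322240 = 461074 - 322240 = 138834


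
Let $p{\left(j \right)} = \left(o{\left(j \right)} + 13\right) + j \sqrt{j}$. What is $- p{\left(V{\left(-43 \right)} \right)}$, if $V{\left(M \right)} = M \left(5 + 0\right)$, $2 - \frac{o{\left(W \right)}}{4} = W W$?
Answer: $184879 + 215 i \sqrt{215} \approx 1.8488 \cdot 10^{5} + 3152.5 i$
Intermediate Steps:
$o{\left(W \right)} = 8 - 4 W^{2}$ ($o{\left(W \right)} = 8 - 4 W W = 8 - 4 W^{2}$)
$V{\left(M \right)} = 5 M$ ($V{\left(M \right)} = M 5 = 5 M$)
$p{\left(j \right)} = 21 + j^{\frac{3}{2}} - 4 j^{2}$ ($p{\left(j \right)} = \left(\left(8 - 4 j^{2}\right) + 13\right) + j \sqrt{j} = \left(21 - 4 j^{2}\right) + j^{\frac{3}{2}} = 21 + j^{\frac{3}{2}} - 4 j^{2}$)
$- p{\left(V{\left(-43 \right)} \right)} = - (21 + \left(5 \left(-43\right)\right)^{\frac{3}{2}} - 4 \left(5 \left(-43\right)\right)^{2}) = - (21 + \left(-215\right)^{\frac{3}{2}} - 4 \left(-215\right)^{2}) = - (21 - 215 i \sqrt{215} - 184900) = - (-184879 - 215 i \sqrt{215}) = 184879 + 215 i \sqrt{215}$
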